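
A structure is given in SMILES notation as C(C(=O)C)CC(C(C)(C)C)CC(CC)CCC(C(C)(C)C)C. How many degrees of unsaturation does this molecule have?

1

Atom tally by fragment:
  CH3COCH2 → C:3 H:5 O:1
  CH2 → C:1 H:2
  CH(C(CH3)3) → C:5 H:10
  CH2 → C:1 H:2
  CH(C2H5) → C:3 H:6
  CH2 → C:1 H:2
  CH2 → C:1 H:2
  CH(C(CH3)3) → C:5 H:10
  CH3 → C:1 H:3
Element totals:
  C: 21
  H: 42
  O: 1
Molecular formula: C21H42O.
DoU = (2C + 2 + N − H − X) / 2 = (2·21 + 2 + 0 − 42 − 0) / 2 = 1.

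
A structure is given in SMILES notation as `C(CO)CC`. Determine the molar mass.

Atom tally by fragment:
  HOCH2CH2 → C:2 H:5 O:1
  CH2 → C:1 H:2
  CH3 → C:1 H:3
Element totals:
  C: 4
  H: 10
  O: 1
Molecular formula: C4H10O.
  M = 4(12.011) + 10(1.008) + 15.999
    = 48.044 + 10.080 + 15.999 = 74.123

74.12 g/mol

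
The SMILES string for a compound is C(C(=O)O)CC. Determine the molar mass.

Atom tally by fragment:
  HOOCCH2 → C:2 H:3 O:2
  CH2 → C:1 H:2
  CH3 → C:1 H:3
Element totals:
  C: 4
  H: 8
  O: 2
Molecular formula: C4H8O2.
  M = 4(12.011) + 8(1.008) + 2(15.999)
    = 48.044 + 8.064 + 31.998 = 88.106

88.11 g/mol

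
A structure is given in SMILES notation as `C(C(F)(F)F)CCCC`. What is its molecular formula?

C6H11F3

Atom tally by fragment:
  F3CCH2 → C:2 H:2 F:3
  CH2 → C:1 H:2
  CH2 → C:1 H:2
  CH2 → C:1 H:2
  CH3 → C:1 H:3
Element totals:
  C: 6
  H: 11
  F: 3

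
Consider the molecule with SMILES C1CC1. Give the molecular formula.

C3H6

Atom tally by fragment:
  cyclopropane ring core → C:3 H:6
Element totals:
  C: 3
  H: 6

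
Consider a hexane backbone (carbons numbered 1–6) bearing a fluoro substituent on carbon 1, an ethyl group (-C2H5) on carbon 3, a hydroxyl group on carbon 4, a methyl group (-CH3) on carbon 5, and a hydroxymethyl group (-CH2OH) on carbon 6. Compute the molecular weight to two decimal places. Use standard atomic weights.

Atom tally by fragment:
  FCH2 → C:1 H:2 F:1
  CH2 → C:1 H:2
  CH(C2H5) → C:3 H:6
  CH(OH) → C:1 H:2 O:1
  CH(CH3) → C:2 H:4
  CH2CH2OH → C:2 H:5 O:1
Element totals:
  C: 10
  H: 21
  F: 1
  O: 2
Molecular formula: C10H21FO2.
  M = 10(12.011) + 21(1.008) + 18.998 + 2(15.999)
    = 120.110 + 21.168 + 18.998 + 31.998 = 192.274

192.27 g/mol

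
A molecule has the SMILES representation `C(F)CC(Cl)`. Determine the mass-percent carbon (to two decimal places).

37.33%

Atom tally by fragment:
  FCH2 → C:1 H:2 F:1
  CH2 → C:1 H:2
  CH2Cl → C:1 H:2 Cl:1
Element totals:
  C: 3
  H: 6
  Cl: 1
  F: 1
Molecular formula: C3H6ClF.
Molar mass = 96.529 g/mol.
Mass from C: 3 × 12.011 = 36.033 g/mol.
%C = 36.033 / 96.529 × 100 = 37.33%.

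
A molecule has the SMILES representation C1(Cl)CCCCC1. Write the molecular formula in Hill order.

C6H11Cl

Atom tally by fragment:
  cyclohexane ring core → C:6 H:12
  (− 1 ring H displaced by substituents)
  + Cl → Cl:1
Element totals:
  C: 6
  H: 11
  Cl: 1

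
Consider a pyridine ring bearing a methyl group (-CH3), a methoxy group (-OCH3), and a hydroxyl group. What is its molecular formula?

C7H9NO2

Atom tally by fragment:
  pyridine ring core → C:5 H:5 N:1
  (− 3 ring H displaced by substituents)
  + CH3 → C:1 H:3
  + OCH3 → C:1 H:3 O:1
  + OH → O:1 H:1
Element totals:
  C: 7
  H: 9
  N: 1
  O: 2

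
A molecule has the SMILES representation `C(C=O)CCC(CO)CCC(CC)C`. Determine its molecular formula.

Atom tally by fragment:
  OHCCH2 → C:2 H:3 O:1
  CH2 → C:1 H:2
  CH2 → C:1 H:2
  CH(CH2OH) → C:2 H:4 O:1
  CH2 → C:1 H:2
  CH2 → C:1 H:2
  CH(C2H5) → C:3 H:6
  CH3 → C:1 H:3
Element totals:
  C: 12
  H: 24
  O: 2

C12H24O2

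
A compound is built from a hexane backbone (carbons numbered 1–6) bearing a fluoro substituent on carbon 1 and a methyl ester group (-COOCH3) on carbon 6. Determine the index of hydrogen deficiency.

Atom tally by fragment:
  FCH2 → C:1 H:2 F:1
  CH2 → C:1 H:2
  CH2 → C:1 H:2
  CH2 → C:1 H:2
  CH2 → C:1 H:2
  CH2COOCH3 → C:3 H:5 O:2
Element totals:
  C: 8
  H: 15
  F: 1
  O: 2
Molecular formula: C8H15FO2.
DoU = (2C + 2 + N − H − X) / 2 = (2·8 + 2 + 0 − 15 − 1) / 2 = 1.

1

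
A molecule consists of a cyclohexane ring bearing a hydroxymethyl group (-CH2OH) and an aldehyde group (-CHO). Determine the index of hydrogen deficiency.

2

Atom tally by fragment:
  cyclohexane ring core → C:6 H:12
  (− 2 ring H displaced by substituents)
  + CH2OH → C:1 H:3 O:1
  + CHO → C:1 H:1 O:1
Element totals:
  C: 8
  H: 14
  O: 2
Molecular formula: C8H14O2.
DoU = (2C + 2 + N − H − X) / 2 = (2·8 + 2 + 0 − 14 − 0) / 2 = 2.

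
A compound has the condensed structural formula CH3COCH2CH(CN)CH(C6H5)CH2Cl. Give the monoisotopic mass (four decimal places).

235.0764

Element totals:
  C: 13
  H: 14
  Cl: 1
  N: 1
  O: 1
Molecular formula: C13H14ClNO.
  M = 13(12.0) + 14(1.007825) + 34.968853 + 14.003074 + 15.994915
    = 156.000000 + 14.109550 + 34.968853 + 14.003074 + 15.994915 = 235.076392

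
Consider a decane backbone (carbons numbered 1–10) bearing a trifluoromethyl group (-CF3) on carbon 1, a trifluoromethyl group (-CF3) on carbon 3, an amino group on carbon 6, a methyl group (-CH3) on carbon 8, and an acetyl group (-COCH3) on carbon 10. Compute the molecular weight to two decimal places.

Atom tally by fragment:
  F3CCH2 → C:2 H:2 F:3
  CH2 → C:1 H:2
  CH(CF3) → C:2 H:1 F:3
  CH2 → C:1 H:2
  CH2 → C:1 H:2
  CH(NH2) → C:1 H:3 N:1
  CH2 → C:1 H:2
  CH(CH3) → C:2 H:4
  CH2 → C:1 H:2
  CH2COCH3 → C:3 H:5 O:1
Element totals:
  C: 15
  H: 25
  F: 6
  N: 1
  O: 1
Molecular formula: C15H25F6NO.
  M = 15(12.011) + 25(1.008) + 6(18.998) + 14.007 + 15.999
    = 180.165 + 25.200 + 113.988 + 14.007 + 15.999 = 349.359

349.36 g/mol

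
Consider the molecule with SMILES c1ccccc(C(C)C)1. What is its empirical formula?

C3H4

Atom tally by fragment:
  benzene ring core → C:6 H:6
  (− 1 ring H displaced by substituents)
  + CH(CH3)2 → C:3 H:7
Element totals:
  C: 9
  H: 12
Molecular formula: C9H12.
gcd of subscripts = 3; dividing each by 3:
  C: 9/3 = 3
  H: 12/3 = 4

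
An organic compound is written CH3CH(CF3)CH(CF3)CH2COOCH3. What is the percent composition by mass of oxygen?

12.69%

Atom tally by fragment:
  CH3 → C:1 H:3
  CH(CF3) → C:2 H:1 F:3
  CH(CF3) → C:2 H:1 F:3
  CH2COOCH3 → C:3 H:5 O:2
Element totals:
  C: 8
  H: 10
  F: 6
  O: 2
Molecular formula: C8H10F6O2.
Molar mass = 252.154 g/mol.
Mass from O: 2 × 15.999 = 31.998 g/mol.
%O = 31.998 / 252.154 × 100 = 12.69%.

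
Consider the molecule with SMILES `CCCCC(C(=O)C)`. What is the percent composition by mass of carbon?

Atom tally by fragment:
  CH3 → C:1 H:3
  CH2 → C:1 H:2
  CH2 → C:1 H:2
  CH2 → C:1 H:2
  CH2COCH3 → C:3 H:5 O:1
Element totals:
  C: 7
  H: 14
  O: 1
Molecular formula: C7H14O.
Molar mass = 114.188 g/mol.
Mass from C: 7 × 12.011 = 84.077 g/mol.
%C = 84.077 / 114.188 × 100 = 73.63%.

73.63%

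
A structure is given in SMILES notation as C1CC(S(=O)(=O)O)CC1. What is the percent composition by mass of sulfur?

21.35%

Atom tally by fragment:
  cyclopentane ring core → C:5 H:10
  (− 1 ring H displaced by substituents)
  + SO3H → S:1 O:3 H:1
Element totals:
  C: 5
  H: 10
  O: 3
  S: 1
Molecular formula: C5H10O3S.
Molar mass = 150.192 g/mol.
Mass from S: 1 × 32.06 = 32.060 g/mol.
%S = 32.060 / 150.192 × 100 = 21.35%.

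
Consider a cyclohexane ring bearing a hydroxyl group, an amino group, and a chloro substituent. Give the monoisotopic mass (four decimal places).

Atom tally by fragment:
  cyclohexane ring core → C:6 H:12
  (− 3 ring H displaced by substituents)
  + OH → O:1 H:1
  + NH2 → N:1 H:2
  + Cl → Cl:1
Element totals:
  C: 6
  H: 12
  Cl: 1
  N: 1
  O: 1
Molecular formula: C6H12ClNO.
  M = 6(12.0) + 12(1.007825) + 34.968853 + 14.003074 + 15.994915
    = 72.000000 + 12.093900 + 34.968853 + 14.003074 + 15.994915 = 149.060742

149.0607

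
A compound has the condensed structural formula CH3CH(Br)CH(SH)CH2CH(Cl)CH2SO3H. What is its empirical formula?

C6H12BrClO3S2

Atom tally by fragment:
  CH3 → C:1 H:3
  CH(Br) → C:1 H:1 Br:1
  CH(SH) → C:1 H:2 S:1
  CH2 → C:1 H:2
  CH(Cl) → C:1 H:1 Cl:1
  CH2SO3H → C:1 H:3 S:1 O:3
Element totals:
  C: 6
  H: 12
  Br: 1
  Cl: 1
  O: 3
  S: 2
Molecular formula: C6H12BrClO3S2.
gcd of subscripts (1, 6, 1, 12, 3, 2) = 1, so the empirical formula equals the molecular formula.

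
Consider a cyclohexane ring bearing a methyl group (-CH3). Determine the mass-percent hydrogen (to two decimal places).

Atom tally by fragment:
  cyclohexane ring core → C:6 H:12
  (− 1 ring H displaced by substituents)
  + CH3 → C:1 H:3
Element totals:
  C: 7
  H: 14
Molecular formula: C7H14.
Molar mass = 98.189 g/mol.
Mass from H: 14 × 1.008 = 14.112 g/mol.
%H = 14.112 / 98.189 × 100 = 14.37%.

14.37%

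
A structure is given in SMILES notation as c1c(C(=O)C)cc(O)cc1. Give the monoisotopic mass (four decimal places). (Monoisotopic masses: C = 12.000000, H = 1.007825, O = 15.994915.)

136.0524

Atom tally by fragment:
  benzene ring core → C:6 H:6
  (− 2 ring H displaced by substituents)
  + COCH3 → C:2 H:3 O:1
  + OH → O:1 H:1
Element totals:
  C: 8
  H: 8
  O: 2
Molecular formula: C8H8O2.
  M = 8(12.0) + 8(1.007825) + 2(15.994915)
    = 96.000000 + 8.062600 + 31.989830 = 136.052430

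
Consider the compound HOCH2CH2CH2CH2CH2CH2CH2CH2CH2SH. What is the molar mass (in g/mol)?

Atom tally by fragment:
  HOCH2CH2 → C:2 H:5 O:1
  CH2 → C:1 H:2
  CH2 → C:1 H:2
  CH2 → C:1 H:2
  CH2 → C:1 H:2
  CH2 → C:1 H:2
  CH2 → C:1 H:2
  CH2SH → C:1 H:3 S:1
Element totals:
  C: 9
  H: 20
  O: 1
  S: 1
Molecular formula: C9H20OS.
  M = 9(12.011) + 20(1.008) + 15.999 + 32.06
    = 108.099 + 20.160 + 15.999 + 32.060 = 176.318

176.32 g/mol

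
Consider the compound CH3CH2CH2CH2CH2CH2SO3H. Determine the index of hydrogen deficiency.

0

Atom tally by fragment:
  CH3 → C:1 H:3
  CH2 → C:1 H:2
  CH2 → C:1 H:2
  CH2 → C:1 H:2
  CH2 → C:1 H:2
  CH2SO3H → C:1 H:3 S:1 O:3
Element totals:
  C: 6
  H: 14
  O: 3
  S: 1
Molecular formula: C6H14O3S.
DoU = (2C + 2 + N − H − X) / 2 = (2·6 + 2 + 0 − 14 − 0) / 2 = 0.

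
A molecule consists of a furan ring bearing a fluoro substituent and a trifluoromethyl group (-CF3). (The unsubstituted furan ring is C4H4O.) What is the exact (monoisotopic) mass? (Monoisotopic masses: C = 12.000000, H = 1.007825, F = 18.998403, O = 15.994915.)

154.0042

Atom tally by fragment:
  furan ring core → C:4 H:4 O:1
  (− 2 ring H displaced by substituents)
  + F → F:1
  + CF3 → C:1 F:3
Element totals:
  C: 5
  H: 2
  F: 4
  O: 1
Molecular formula: C5H2F4O.
  M = 5(12.0) + 2(1.007825) + 4(18.998403) + 15.994915
    = 60.000000 + 2.015650 + 75.993612 + 15.994915 = 154.004177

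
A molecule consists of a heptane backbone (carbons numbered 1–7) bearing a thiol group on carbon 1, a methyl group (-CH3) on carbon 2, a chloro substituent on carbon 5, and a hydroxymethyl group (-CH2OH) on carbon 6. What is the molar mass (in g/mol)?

210.76 g/mol

Atom tally by fragment:
  HSCH2 → C:1 H:3 S:1
  CH(CH3) → C:2 H:4
  CH2 → C:1 H:2
  CH2 → C:1 H:2
  CH(Cl) → C:1 H:1 Cl:1
  CH(CH2OH) → C:2 H:4 O:1
  CH3 → C:1 H:3
Element totals:
  C: 9
  H: 19
  Cl: 1
  O: 1
  S: 1
Molecular formula: C9H19ClOS.
  M = 9(12.011) + 19(1.008) + 35.45 + 15.999 + 32.06
    = 108.099 + 19.152 + 35.450 + 15.999 + 32.060 = 210.760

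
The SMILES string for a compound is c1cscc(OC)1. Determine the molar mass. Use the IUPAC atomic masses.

114.16 g/mol

Atom tally by fragment:
  thiophene ring core → C:4 H:4 S:1
  (− 1 ring H displaced by substituents)
  + OCH3 → C:1 H:3 O:1
Element totals:
  C: 5
  H: 6
  O: 1
  S: 1
Molecular formula: C5H6OS.
  M = 5(12.011) + 6(1.008) + 15.999 + 32.06
    = 60.055 + 6.048 + 15.999 + 32.060 = 114.162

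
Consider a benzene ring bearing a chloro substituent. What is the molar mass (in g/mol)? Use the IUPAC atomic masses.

Atom tally by fragment:
  benzene ring core → C:6 H:6
  (− 1 ring H displaced by substituents)
  + Cl → Cl:1
Element totals:
  C: 6
  H: 5
  Cl: 1
Molecular formula: C6H5Cl.
  M = 6(12.011) + 5(1.008) + 35.45
    = 72.066 + 5.040 + 35.450 = 112.556

112.56 g/mol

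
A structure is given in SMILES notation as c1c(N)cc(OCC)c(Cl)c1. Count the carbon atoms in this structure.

8

Atom tally by fragment:
  benzene ring core → C:6 H:6
  (− 3 ring H displaced by substituents)
  + NH2 → N:1 H:2
  + OC2H5 → C:2 H:5 O:1
  + Cl → Cl:1
Element totals:
  C: 8
  H: 10
  Cl: 1
  N: 1
  O: 1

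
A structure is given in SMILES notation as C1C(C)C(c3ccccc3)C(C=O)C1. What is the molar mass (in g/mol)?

Atom tally by fragment:
  cyclopentane ring core → C:5 H:10
  (− 3 ring H displaced by substituents)
  + CH3 → C:1 H:3
  + C6H5 → C:6 H:5
  + CHO → C:1 H:1 O:1
Element totals:
  C: 13
  H: 16
  O: 1
Molecular formula: C13H16O.
  M = 13(12.011) + 16(1.008) + 15.999
    = 156.143 + 16.128 + 15.999 = 188.270

188.27 g/mol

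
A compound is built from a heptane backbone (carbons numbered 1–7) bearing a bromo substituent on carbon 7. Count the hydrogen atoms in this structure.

15

Atom tally by fragment:
  CH3 → C:1 H:3
  CH2 → C:1 H:2
  CH2 → C:1 H:2
  CH2 → C:1 H:2
  CH2 → C:1 H:2
  CH2 → C:1 H:2
  CH2Br → C:1 H:2 Br:1
Element totals:
  C: 7
  H: 15
  Br: 1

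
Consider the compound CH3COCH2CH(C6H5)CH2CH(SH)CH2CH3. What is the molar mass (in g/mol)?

Element totals:
  C: 14
  H: 20
  O: 1
  S: 1
Molecular formula: C14H20OS.
  M = 14(12.011) + 20(1.008) + 15.999 + 32.06
    = 168.154 + 20.160 + 15.999 + 32.060 = 236.373

236.37 g/mol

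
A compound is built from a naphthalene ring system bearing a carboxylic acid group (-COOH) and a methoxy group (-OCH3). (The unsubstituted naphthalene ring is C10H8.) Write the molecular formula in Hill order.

C12H10O3

Atom tally by fragment:
  naphthalene ring system core → C:10 H:8
  (− 2 ring H displaced by substituents)
  + COOH → C:1 H:1 O:2
  + OCH3 → C:1 H:3 O:1
Element totals:
  C: 12
  H: 10
  O: 3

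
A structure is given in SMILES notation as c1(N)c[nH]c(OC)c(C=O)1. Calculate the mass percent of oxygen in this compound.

22.83%

Atom tally by fragment:
  pyrrole ring core → C:4 H:5 N:1
  (− 3 ring H displaced by substituents)
  + NH2 → N:1 H:2
  + OCH3 → C:1 H:3 O:1
  + CHO → C:1 H:1 O:1
Element totals:
  C: 6
  H: 8
  N: 2
  O: 2
Molecular formula: C6H8N2O2.
Molar mass = 140.142 g/mol.
Mass from O: 2 × 15.999 = 31.998 g/mol.
%O = 31.998 / 140.142 × 100 = 22.83%.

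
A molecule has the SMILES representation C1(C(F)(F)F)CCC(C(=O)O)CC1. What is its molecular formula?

C8H11F3O2

Atom tally by fragment:
  cyclohexane ring core → C:6 H:12
  (− 2 ring H displaced by substituents)
  + CF3 → C:1 F:3
  + COOH → C:1 H:1 O:2
Element totals:
  C: 8
  H: 11
  F: 3
  O: 2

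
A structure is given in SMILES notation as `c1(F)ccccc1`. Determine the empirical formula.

Atom tally by fragment:
  benzene ring core → C:6 H:6
  (− 1 ring H displaced by substituents)
  + F → F:1
Element totals:
  C: 6
  H: 5
  F: 1
Molecular formula: C6H5F.
gcd of subscripts (6, 1, 5) = 1, so the empirical formula equals the molecular formula.

C6H5F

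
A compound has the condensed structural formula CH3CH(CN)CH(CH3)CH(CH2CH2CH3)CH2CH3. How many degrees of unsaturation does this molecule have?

2

Element totals:
  C: 11
  H: 21
  N: 1
Molecular formula: C11H21N.
DoU = (2C + 2 + N − H − X) / 2 = (2·11 + 2 + 1 − 21 − 0) / 2 = 2.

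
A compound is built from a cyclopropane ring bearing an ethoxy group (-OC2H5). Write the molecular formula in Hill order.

C5H10O

Atom tally by fragment:
  cyclopropane ring core → C:3 H:6
  (− 1 ring H displaced by substituents)
  + OC2H5 → C:2 H:5 O:1
Element totals:
  C: 5
  H: 10
  O: 1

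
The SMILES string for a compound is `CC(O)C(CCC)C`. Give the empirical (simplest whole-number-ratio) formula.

Atom tally by fragment:
  CH3 → C:1 H:3
  CH(OH) → C:1 H:2 O:1
  CH(CH2CH2CH3) → C:4 H:8
  CH3 → C:1 H:3
Element totals:
  C: 7
  H: 16
  O: 1
Molecular formula: C7H16O.
gcd of subscripts (7, 16, 1) = 1, so the empirical formula equals the molecular formula.

C7H16O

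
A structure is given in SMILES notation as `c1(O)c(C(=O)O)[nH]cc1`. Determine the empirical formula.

C5H5NO3

Atom tally by fragment:
  pyrrole ring core → C:4 H:5 N:1
  (− 2 ring H displaced by substituents)
  + OH → O:1 H:1
  + COOH → C:1 H:1 O:2
Element totals:
  C: 5
  H: 5
  N: 1
  O: 3
Molecular formula: C5H5NO3.
gcd of subscripts (5, 5, 1, 3) = 1, so the empirical formula equals the molecular formula.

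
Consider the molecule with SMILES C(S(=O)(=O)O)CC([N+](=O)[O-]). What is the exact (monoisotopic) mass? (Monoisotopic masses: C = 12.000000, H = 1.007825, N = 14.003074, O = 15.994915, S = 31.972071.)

Atom tally by fragment:
  HO3SCH2 → C:1 H:3 S:1 O:3
  CH2 → C:1 H:2
  CH2NO2 → C:1 H:2 N:1 O:2
Element totals:
  C: 3
  H: 7
  N: 1
  O: 5
  S: 1
Molecular formula: C3H7NO5S.
  M = 3(12.0) + 7(1.007825) + 14.003074 + 5(15.994915) + 31.972071
    = 36.000000 + 7.054775 + 14.003074 + 79.974575 + 31.972071 = 169.004495

169.0045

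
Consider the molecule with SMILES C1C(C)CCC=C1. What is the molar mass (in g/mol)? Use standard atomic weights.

Atom tally by fragment:
  cyclohexene ring core → C:6 H:10
  (− 1 ring H displaced by substituents)
  + CH3 → C:1 H:3
Element totals:
  C: 7
  H: 12
Molecular formula: C7H12.
  M = 7(12.011) + 12(1.008)
    = 84.077 + 12.096 = 96.173

96.17 g/mol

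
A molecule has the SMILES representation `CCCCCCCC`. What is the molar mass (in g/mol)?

114.23 g/mol

Atom tally by fragment:
  CH3 → C:1 H:3
  CH2 → C:1 H:2
  CH2 → C:1 H:2
  CH2 → C:1 H:2
  CH2 → C:1 H:2
  CH2 → C:1 H:2
  CH2 → C:1 H:2
  CH3 → C:1 H:3
Element totals:
  C: 8
  H: 18
Molecular formula: C8H18.
  M = 8(12.011) + 18(1.008)
    = 96.088 + 18.144 = 114.232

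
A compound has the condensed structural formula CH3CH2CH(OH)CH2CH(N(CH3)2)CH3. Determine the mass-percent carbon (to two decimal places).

66.16%

Element totals:
  C: 8
  H: 19
  N: 1
  O: 1
Molecular formula: C8H19NO.
Molar mass = 145.246 g/mol.
Mass from C: 8 × 12.011 = 96.088 g/mol.
%C = 96.088 / 145.246 × 100 = 66.16%.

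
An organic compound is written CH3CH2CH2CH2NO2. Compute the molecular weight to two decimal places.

Atom tally by fragment:
  CH3 → C:1 H:3
  CH2 → C:1 H:2
  CH2 → C:1 H:2
  CH2NO2 → C:1 H:2 N:1 O:2
Element totals:
  C: 4
  H: 9
  N: 1
  O: 2
Molecular formula: C4H9NO2.
  M = 4(12.011) + 9(1.008) + 14.007 + 2(15.999)
    = 48.044 + 9.072 + 14.007 + 31.998 = 103.121

103.12 g/mol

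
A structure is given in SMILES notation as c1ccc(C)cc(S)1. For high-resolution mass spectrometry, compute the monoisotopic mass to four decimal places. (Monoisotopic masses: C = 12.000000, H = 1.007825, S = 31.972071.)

124.0347

Atom tally by fragment:
  benzene ring core → C:6 H:6
  (− 2 ring H displaced by substituents)
  + CH3 → C:1 H:3
  + SH → S:1 H:1
Element totals:
  C: 7
  H: 8
  S: 1
Molecular formula: C7H8S.
  M = 7(12.0) + 8(1.007825) + 31.972071
    = 84.000000 + 8.062600 + 31.972071 = 124.034671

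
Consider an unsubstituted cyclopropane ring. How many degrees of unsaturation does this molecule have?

1

Atom tally by fragment:
  cyclopropane ring core → C:3 H:6
Element totals:
  C: 3
  H: 6
Molecular formula: C3H6.
DoU = (2C + 2 + N − H − X) / 2 = (2·3 + 2 + 0 − 6 − 0) / 2 = 1.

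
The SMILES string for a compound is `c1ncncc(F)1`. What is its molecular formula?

C4H3FN2

Atom tally by fragment:
  pyrimidine ring core → C:4 H:4 N:2
  (− 1 ring H displaced by substituents)
  + F → F:1
Element totals:
  C: 4
  H: 3
  F: 1
  N: 2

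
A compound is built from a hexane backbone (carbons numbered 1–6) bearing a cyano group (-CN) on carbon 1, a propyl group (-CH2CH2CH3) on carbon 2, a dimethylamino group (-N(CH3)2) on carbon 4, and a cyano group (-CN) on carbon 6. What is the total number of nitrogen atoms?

Atom tally by fragment:
  NCCH2 → C:2 H:2 N:1
  CH(CH2CH2CH3) → C:4 H:8
  CH2 → C:1 H:2
  CH(N(CH3)2) → C:3 H:7 N:1
  CH2 → C:1 H:2
  CH2CN → C:2 H:2 N:1
Element totals:
  C: 13
  H: 23
  N: 3

3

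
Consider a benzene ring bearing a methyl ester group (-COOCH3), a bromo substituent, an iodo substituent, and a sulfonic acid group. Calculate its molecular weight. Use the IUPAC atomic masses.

421.00 g/mol

Atom tally by fragment:
  benzene ring core → C:6 H:6
  (− 4 ring H displaced by substituents)
  + COOCH3 → C:2 H:3 O:2
  + Br → Br:1
  + I → I:1
  + SO3H → S:1 O:3 H:1
Element totals:
  C: 8
  H: 6
  Br: 1
  I: 1
  O: 5
  S: 1
Molecular formula: C8H6BrIO5S.
  M = 8(12.011) + 6(1.008) + 79.904 + 126.904 + 5(15.999) + 32.06
    = 96.088 + 6.048 + 79.904 + 126.904 + 79.995 + 32.060 = 420.999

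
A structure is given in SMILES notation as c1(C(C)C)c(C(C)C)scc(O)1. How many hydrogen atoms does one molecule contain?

Atom tally by fragment:
  thiophene ring core → C:4 H:4 S:1
  (− 3 ring H displaced by substituents)
  + CH(CH3)2 → C:3 H:7
  + CH(CH3)2 → C:3 H:7
  + OH → O:1 H:1
Element totals:
  C: 10
  H: 16
  O: 1
  S: 1

16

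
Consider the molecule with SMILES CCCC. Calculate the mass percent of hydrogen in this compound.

Atom tally by fragment:
  CH3 → C:1 H:3
  CH2 → C:1 H:2
  CH2 → C:1 H:2
  CH3 → C:1 H:3
Element totals:
  C: 4
  H: 10
Molecular formula: C4H10.
Molar mass = 58.124 g/mol.
Mass from H: 10 × 1.008 = 10.080 g/mol.
%H = 10.080 / 58.124 × 100 = 17.34%.

17.34%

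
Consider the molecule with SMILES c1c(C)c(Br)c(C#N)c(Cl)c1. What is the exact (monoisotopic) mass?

Atom tally by fragment:
  benzene ring core → C:6 H:6
  (− 4 ring H displaced by substituents)
  + CH3 → C:1 H:3
  + Br → Br:1
  + CN → C:1 N:1
  + Cl → Cl:1
Element totals:
  C: 8
  H: 5
  Br: 1
  Cl: 1
  N: 1
Molecular formula: C8H5BrClN.
  M = 8(12.0) + 5(1.007825) + 78.918338 + 34.968853 + 14.003074
    = 96.000000 + 5.039125 + 78.918338 + 34.968853 + 14.003074 = 228.929390

228.9294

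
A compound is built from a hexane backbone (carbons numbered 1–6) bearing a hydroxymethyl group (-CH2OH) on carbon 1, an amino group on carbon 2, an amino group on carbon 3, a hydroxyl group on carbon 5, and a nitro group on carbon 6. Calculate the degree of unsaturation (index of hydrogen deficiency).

Atom tally by fragment:
  HOCH2CH2 → C:2 H:5 O:1
  CH(NH2) → C:1 H:3 N:1
  CH(NH2) → C:1 H:3 N:1
  CH2 → C:1 H:2
  CH(OH) → C:1 H:2 O:1
  CH2NO2 → C:1 H:2 N:1 O:2
Element totals:
  C: 7
  H: 17
  N: 3
  O: 4
Molecular formula: C7H17N3O4.
DoU = (2C + 2 + N − H − X) / 2 = (2·7 + 2 + 3 − 17 − 0) / 2 = 1.

1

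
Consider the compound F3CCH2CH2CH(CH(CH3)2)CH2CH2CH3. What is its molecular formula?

Element totals:
  C: 10
  H: 19
  F: 3

C10H19F3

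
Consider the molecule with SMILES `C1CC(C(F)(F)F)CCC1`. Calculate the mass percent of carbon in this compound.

Atom tally by fragment:
  cyclohexane ring core → C:6 H:12
  (− 1 ring H displaced by substituents)
  + CF3 → C:1 F:3
Element totals:
  C: 7
  H: 11
  F: 3
Molecular formula: C7H11F3.
Molar mass = 152.159 g/mol.
Mass from C: 7 × 12.011 = 84.077 g/mol.
%C = 84.077 / 152.159 × 100 = 55.26%.

55.26%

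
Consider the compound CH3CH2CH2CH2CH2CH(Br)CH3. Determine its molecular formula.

C7H15Br

Atom tally by fragment:
  CH3 → C:1 H:3
  CH2 → C:1 H:2
  CH2 → C:1 H:2
  CH2 → C:1 H:2
  CH2 → C:1 H:2
  CH(Br) → C:1 H:1 Br:1
  CH3 → C:1 H:3
Element totals:
  C: 7
  H: 15
  Br: 1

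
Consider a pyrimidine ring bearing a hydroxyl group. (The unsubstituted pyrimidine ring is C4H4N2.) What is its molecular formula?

C4H4N2O

Atom tally by fragment:
  pyrimidine ring core → C:4 H:4 N:2
  (− 1 ring H displaced by substituents)
  + OH → O:1 H:1
Element totals:
  C: 4
  H: 4
  N: 2
  O: 1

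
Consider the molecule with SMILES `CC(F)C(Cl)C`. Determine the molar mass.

Atom tally by fragment:
  CH3 → C:1 H:3
  CH(F) → C:1 H:1 F:1
  CH(Cl) → C:1 H:1 Cl:1
  CH3 → C:1 H:3
Element totals:
  C: 4
  H: 8
  Cl: 1
  F: 1
Molecular formula: C4H8ClF.
  M = 4(12.011) + 8(1.008) + 35.45 + 18.998
    = 48.044 + 8.064 + 35.450 + 18.998 = 110.556

110.56 g/mol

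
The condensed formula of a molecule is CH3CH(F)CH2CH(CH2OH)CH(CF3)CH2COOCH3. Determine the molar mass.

260.23 g/mol

Element totals:
  C: 10
  H: 16
  F: 4
  O: 3
Molecular formula: C10H16F4O3.
  M = 10(12.011) + 16(1.008) + 4(18.998) + 3(15.999)
    = 120.110 + 16.128 + 75.992 + 47.997 = 260.227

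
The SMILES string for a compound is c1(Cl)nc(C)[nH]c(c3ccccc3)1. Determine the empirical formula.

Atom tally by fragment:
  imidazole ring core → C:3 H:4 N:2
  (− 3 ring H displaced by substituents)
  + Cl → Cl:1
  + CH3 → C:1 H:3
  + C6H5 → C:6 H:5
Element totals:
  C: 10
  H: 9
  Cl: 1
  N: 2
Molecular formula: C10H9ClN2.
gcd of subscripts (10, 1, 9, 2) = 1, so the empirical formula equals the molecular formula.

C10H9ClN2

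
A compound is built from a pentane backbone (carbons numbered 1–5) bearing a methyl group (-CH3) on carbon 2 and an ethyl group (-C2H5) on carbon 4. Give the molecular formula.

Atom tally by fragment:
  CH3 → C:1 H:3
  CH(CH3) → C:2 H:4
  CH2 → C:1 H:2
  CH(C2H5) → C:3 H:6
  CH3 → C:1 H:3
Element totals:
  C: 8
  H: 18

C8H18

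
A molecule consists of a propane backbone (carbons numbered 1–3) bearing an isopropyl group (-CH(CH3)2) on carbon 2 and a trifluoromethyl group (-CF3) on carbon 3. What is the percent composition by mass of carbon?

Atom tally by fragment:
  CH3 → C:1 H:3
  CH(CH(CH3)2) → C:4 H:8
  CH2CF3 → C:2 H:2 F:3
Element totals:
  C: 7
  H: 13
  F: 3
Molecular formula: C7H13F3.
Molar mass = 154.175 g/mol.
Mass from C: 7 × 12.011 = 84.077 g/mol.
%C = 84.077 / 154.175 × 100 = 54.53%.

54.53%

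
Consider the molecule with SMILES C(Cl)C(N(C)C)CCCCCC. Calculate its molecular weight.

Atom tally by fragment:
  ClCH2 → C:1 H:2 Cl:1
  CH(N(CH3)2) → C:3 H:7 N:1
  CH2 → C:1 H:2
  CH2 → C:1 H:2
  CH2 → C:1 H:2
  CH2 → C:1 H:2
  CH2 → C:1 H:2
  CH3 → C:1 H:3
Element totals:
  C: 10
  H: 22
  Cl: 1
  N: 1
Molecular formula: C10H22ClN.
  M = 10(12.011) + 22(1.008) + 35.45 + 14.007
    = 120.110 + 22.176 + 35.450 + 14.007 = 191.743

191.74 g/mol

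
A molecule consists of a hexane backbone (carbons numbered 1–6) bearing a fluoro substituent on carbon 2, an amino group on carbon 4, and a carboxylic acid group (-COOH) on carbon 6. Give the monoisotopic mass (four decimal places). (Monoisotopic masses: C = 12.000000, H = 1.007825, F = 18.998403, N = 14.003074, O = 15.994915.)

163.1009

Atom tally by fragment:
  CH3 → C:1 H:3
  CH(F) → C:1 H:1 F:1
  CH2 → C:1 H:2
  CH(NH2) → C:1 H:3 N:1
  CH2 → C:1 H:2
  CH2COOH → C:2 H:3 O:2
Element totals:
  C: 7
  H: 14
  F: 1
  N: 1
  O: 2
Molecular formula: C7H14FNO2.
  M = 7(12.0) + 14(1.007825) + 18.998403 + 14.003074 + 2(15.994915)
    = 84.000000 + 14.109550 + 18.998403 + 14.003074 + 31.989830 = 163.100857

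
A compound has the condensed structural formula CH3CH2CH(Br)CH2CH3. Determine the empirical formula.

Atom tally by fragment:
  CH3 → C:1 H:3
  CH2 → C:1 H:2
  CH(Br) → C:1 H:1 Br:1
  CH2 → C:1 H:2
  CH3 → C:1 H:3
Element totals:
  C: 5
  H: 11
  Br: 1
Molecular formula: C5H11Br.
gcd of subscripts (1, 5, 11) = 1, so the empirical formula equals the molecular formula.

C5H11Br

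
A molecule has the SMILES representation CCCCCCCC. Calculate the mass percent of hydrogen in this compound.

15.88%

Atom tally by fragment:
  CH3 → C:1 H:3
  CH2 → C:1 H:2
  CH2 → C:1 H:2
  CH2 → C:1 H:2
  CH2 → C:1 H:2
  CH2 → C:1 H:2
  CH2 → C:1 H:2
  CH3 → C:1 H:3
Element totals:
  C: 8
  H: 18
Molecular formula: C8H18.
Molar mass = 114.232 g/mol.
Mass from H: 18 × 1.008 = 18.144 g/mol.
%H = 18.144 / 114.232 × 100 = 15.88%.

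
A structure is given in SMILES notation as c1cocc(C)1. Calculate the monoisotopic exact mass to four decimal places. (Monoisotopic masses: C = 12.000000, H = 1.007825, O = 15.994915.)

Atom tally by fragment:
  furan ring core → C:4 H:4 O:1
  (− 1 ring H displaced by substituents)
  + CH3 → C:1 H:3
Element totals:
  C: 5
  H: 6
  O: 1
Molecular formula: C5H6O.
  M = 5(12.0) + 6(1.007825) + 15.994915
    = 60.000000 + 6.046950 + 15.994915 = 82.041865

82.0419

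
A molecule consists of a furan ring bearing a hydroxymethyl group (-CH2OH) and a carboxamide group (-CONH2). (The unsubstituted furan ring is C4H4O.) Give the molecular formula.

C6H7NO3

Atom tally by fragment:
  furan ring core → C:4 H:4 O:1
  (− 2 ring H displaced by substituents)
  + CH2OH → C:1 H:3 O:1
  + CONH2 → C:1 H:2 O:1 N:1
Element totals:
  C: 6
  H: 7
  N: 1
  O: 3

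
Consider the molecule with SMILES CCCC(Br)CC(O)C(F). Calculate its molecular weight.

213.09 g/mol

Atom tally by fragment:
  CH3 → C:1 H:3
  CH2 → C:1 H:2
  CH2 → C:1 H:2
  CH(Br) → C:1 H:1 Br:1
  CH2 → C:1 H:2
  CH(OH) → C:1 H:2 O:1
  CH2F → C:1 H:2 F:1
Element totals:
  C: 7
  H: 14
  Br: 1
  F: 1
  O: 1
Molecular formula: C7H14BrFO.
  M = 7(12.011) + 14(1.008) + 79.904 + 18.998 + 15.999
    = 84.077 + 14.112 + 79.904 + 18.998 + 15.999 = 213.090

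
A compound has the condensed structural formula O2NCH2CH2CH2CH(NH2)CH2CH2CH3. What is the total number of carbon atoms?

Atom tally by fragment:
  O2NCH2 → C:1 H:2 N:1 O:2
  CH2 → C:1 H:2
  CH2 → C:1 H:2
  CH(NH2) → C:1 H:3 N:1
  CH2 → C:1 H:2
  CH2 → C:1 H:2
  CH3 → C:1 H:3
Element totals:
  C: 7
  H: 16
  N: 2
  O: 2

7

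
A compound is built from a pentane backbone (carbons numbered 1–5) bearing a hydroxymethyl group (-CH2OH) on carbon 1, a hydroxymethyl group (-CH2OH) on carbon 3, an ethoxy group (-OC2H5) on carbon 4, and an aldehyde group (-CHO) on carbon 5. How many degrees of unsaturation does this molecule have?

Atom tally by fragment:
  HOCH2CH2 → C:2 H:5 O:1
  CH2 → C:1 H:2
  CH(CH2OH) → C:2 H:4 O:1
  CH(OC2H5) → C:3 H:6 O:1
  CH2CHO → C:2 H:3 O:1
Element totals:
  C: 10
  H: 20
  O: 4
Molecular formula: C10H20O4.
DoU = (2C + 2 + N − H − X) / 2 = (2·10 + 2 + 0 − 20 − 0) / 2 = 1.

1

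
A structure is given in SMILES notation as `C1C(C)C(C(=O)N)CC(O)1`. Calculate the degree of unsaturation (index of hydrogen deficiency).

2

Atom tally by fragment:
  cyclopentane ring core → C:5 H:10
  (− 3 ring H displaced by substituents)
  + CH3 → C:1 H:3
  + CONH2 → C:1 H:2 O:1 N:1
  + OH → O:1 H:1
Element totals:
  C: 7
  H: 13
  N: 1
  O: 2
Molecular formula: C7H13NO2.
DoU = (2C + 2 + N − H − X) / 2 = (2·7 + 2 + 1 − 13 − 0) / 2 = 2.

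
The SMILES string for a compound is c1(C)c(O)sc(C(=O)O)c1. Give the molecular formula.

C6H6O3S

Atom tally by fragment:
  thiophene ring core → C:4 H:4 S:1
  (− 3 ring H displaced by substituents)
  + CH3 → C:1 H:3
  + OH → O:1 H:1
  + COOH → C:1 H:1 O:2
Element totals:
  C: 6
  H: 6
  O: 3
  S: 1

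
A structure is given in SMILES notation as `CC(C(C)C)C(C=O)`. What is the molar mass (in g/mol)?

Atom tally by fragment:
  CH3 → C:1 H:3
  CH(CH(CH3)2) → C:4 H:8
  CH2CHO → C:2 H:3 O:1
Element totals:
  C: 7
  H: 14
  O: 1
Molecular formula: C7H14O.
  M = 7(12.011) + 14(1.008) + 15.999
    = 84.077 + 14.112 + 15.999 = 114.188

114.19 g/mol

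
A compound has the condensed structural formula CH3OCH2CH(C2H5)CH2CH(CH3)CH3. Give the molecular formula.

Element totals:
  C: 9
  H: 20
  O: 1

C9H20O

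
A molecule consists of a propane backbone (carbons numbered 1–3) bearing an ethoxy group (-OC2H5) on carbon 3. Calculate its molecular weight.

Atom tally by fragment:
  CH3 → C:1 H:3
  CH2 → C:1 H:2
  CH2OC2H5 → C:3 H:7 O:1
Element totals:
  C: 5
  H: 12
  O: 1
Molecular formula: C5H12O.
  M = 5(12.011) + 12(1.008) + 15.999
    = 60.055 + 12.096 + 15.999 = 88.150

88.15 g/mol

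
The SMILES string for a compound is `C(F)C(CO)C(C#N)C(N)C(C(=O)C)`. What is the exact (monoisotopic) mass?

202.1118

Atom tally by fragment:
  FCH2 → C:1 H:2 F:1
  CH(CH2OH) → C:2 H:4 O:1
  CH(CN) → C:2 H:1 N:1
  CH(NH2) → C:1 H:3 N:1
  CH2COCH3 → C:3 H:5 O:1
Element totals:
  C: 9
  H: 15
  F: 1
  N: 2
  O: 2
Molecular formula: C9H15FN2O2.
  M = 9(12.0) + 15(1.007825) + 18.998403 + 2(14.003074) + 2(15.994915)
    = 108.000000 + 15.117375 + 18.998403 + 28.006148 + 31.989830 = 202.111756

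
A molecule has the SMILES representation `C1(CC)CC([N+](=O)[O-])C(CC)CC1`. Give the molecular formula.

C10H19NO2

Atom tally by fragment:
  cyclohexane ring core → C:6 H:12
  (− 3 ring H displaced by substituents)
  + C2H5 → C:2 H:5
  + NO2 → N:1 O:2
  + C2H5 → C:2 H:5
Element totals:
  C: 10
  H: 19
  N: 1
  O: 2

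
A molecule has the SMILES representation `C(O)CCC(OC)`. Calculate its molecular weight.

104.15 g/mol

Atom tally by fragment:
  HOCH2 → C:1 H:3 O:1
  CH2 → C:1 H:2
  CH2 → C:1 H:2
  CH2OCH3 → C:2 H:5 O:1
Element totals:
  C: 5
  H: 12
  O: 2
Molecular formula: C5H12O2.
  M = 5(12.011) + 12(1.008) + 2(15.999)
    = 60.055 + 12.096 + 31.998 = 104.149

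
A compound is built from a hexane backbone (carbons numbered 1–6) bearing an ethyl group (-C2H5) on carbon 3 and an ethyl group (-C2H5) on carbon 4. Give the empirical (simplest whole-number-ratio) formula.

C5H11

Atom tally by fragment:
  CH3 → C:1 H:3
  CH2 → C:1 H:2
  CH(C2H5) → C:3 H:6
  CH(C2H5) → C:3 H:6
  CH2 → C:1 H:2
  CH3 → C:1 H:3
Element totals:
  C: 10
  H: 22
Molecular formula: C10H22.
gcd of subscripts = 2; dividing each by 2:
  C: 10/2 = 5
  H: 22/2 = 11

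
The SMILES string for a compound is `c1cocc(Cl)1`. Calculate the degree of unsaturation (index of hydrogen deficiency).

3

Atom tally by fragment:
  furan ring core → C:4 H:4 O:1
  (− 1 ring H displaced by substituents)
  + Cl → Cl:1
Element totals:
  C: 4
  H: 3
  Cl: 1
  O: 1
Molecular formula: C4H3ClO.
DoU = (2C + 2 + N − H − X) / 2 = (2·4 + 2 + 0 − 3 − 1) / 2 = 3.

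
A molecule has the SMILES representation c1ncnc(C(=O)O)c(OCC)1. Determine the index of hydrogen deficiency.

Atom tally by fragment:
  pyrimidine ring core → C:4 H:4 N:2
  (− 2 ring H displaced by substituents)
  + COOH → C:1 H:1 O:2
  + OC2H5 → C:2 H:5 O:1
Element totals:
  C: 7
  H: 8
  N: 2
  O: 3
Molecular formula: C7H8N2O3.
DoU = (2C + 2 + N − H − X) / 2 = (2·7 + 2 + 2 − 8 − 0) / 2 = 5.

5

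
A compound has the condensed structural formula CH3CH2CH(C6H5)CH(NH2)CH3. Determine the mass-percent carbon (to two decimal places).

Atom tally by fragment:
  CH3 → C:1 H:3
  CH2 → C:1 H:2
  CH(C6H5) → C:7 H:6
  CH(NH2) → C:1 H:3 N:1
  CH3 → C:1 H:3
Element totals:
  C: 11
  H: 17
  N: 1
Molecular formula: C11H17N.
Molar mass = 163.264 g/mol.
Mass from C: 11 × 12.011 = 132.121 g/mol.
%C = 132.121 / 163.264 × 100 = 80.92%.

80.92%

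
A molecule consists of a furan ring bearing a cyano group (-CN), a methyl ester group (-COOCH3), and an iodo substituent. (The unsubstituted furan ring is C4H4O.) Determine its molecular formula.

C7H4INO3

Atom tally by fragment:
  furan ring core → C:4 H:4 O:1
  (− 3 ring H displaced by substituents)
  + CN → C:1 N:1
  + COOCH3 → C:2 H:3 O:2
  + I → I:1
Element totals:
  C: 7
  H: 4
  I: 1
  N: 1
  O: 3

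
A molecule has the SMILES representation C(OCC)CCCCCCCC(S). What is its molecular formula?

C11H24OS

Atom tally by fragment:
  C2H5OCH2 → C:3 H:7 O:1
  CH2 → C:1 H:2
  CH2 → C:1 H:2
  CH2 → C:1 H:2
  CH2 → C:1 H:2
  CH2 → C:1 H:2
  CH2 → C:1 H:2
  CH2 → C:1 H:2
  CH2SH → C:1 H:3 S:1
Element totals:
  C: 11
  H: 24
  O: 1
  S: 1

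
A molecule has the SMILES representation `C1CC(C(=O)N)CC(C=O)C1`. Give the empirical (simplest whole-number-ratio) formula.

C8H13NO2

Atom tally by fragment:
  cyclohexane ring core → C:6 H:12
  (− 2 ring H displaced by substituents)
  + CONH2 → C:1 H:2 O:1 N:1
  + CHO → C:1 H:1 O:1
Element totals:
  C: 8
  H: 13
  N: 1
  O: 2
Molecular formula: C8H13NO2.
gcd of subscripts (8, 13, 1, 2) = 1, so the empirical formula equals the molecular formula.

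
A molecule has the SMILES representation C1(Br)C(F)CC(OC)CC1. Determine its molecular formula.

Atom tally by fragment:
  cyclohexane ring core → C:6 H:12
  (− 3 ring H displaced by substituents)
  + Br → Br:1
  + F → F:1
  + OCH3 → C:1 H:3 O:1
Element totals:
  C: 7
  H: 12
  Br: 1
  F: 1
  O: 1

C7H12BrFO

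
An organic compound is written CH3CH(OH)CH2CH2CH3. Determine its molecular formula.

Atom tally by fragment:
  CH3 → C:1 H:3
  CH(OH) → C:1 H:2 O:1
  CH2 → C:1 H:2
  CH2 → C:1 H:2
  CH3 → C:1 H:3
Element totals:
  C: 5
  H: 12
  O: 1

C5H12O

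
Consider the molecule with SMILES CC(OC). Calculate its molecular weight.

60.10 g/mol

Atom tally by fragment:
  CH3 → C:1 H:3
  CH2OCH3 → C:2 H:5 O:1
Element totals:
  C: 3
  H: 8
  O: 1
Molecular formula: C3H8O.
  M = 3(12.011) + 8(1.008) + 15.999
    = 36.033 + 8.064 + 15.999 = 60.096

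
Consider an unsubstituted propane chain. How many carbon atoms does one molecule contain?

Atom tally by fragment:
  CH3 → C:1 H:3
  CH2 → C:1 H:2
  CH3 → C:1 H:3
Element totals:
  C: 3
  H: 8

3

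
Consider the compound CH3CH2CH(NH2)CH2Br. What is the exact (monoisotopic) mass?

Atom tally by fragment:
  CH3 → C:1 H:3
  CH2 → C:1 H:2
  CH(NH2) → C:1 H:3 N:1
  CH2Br → C:1 H:2 Br:1
Element totals:
  C: 4
  H: 10
  Br: 1
  N: 1
Molecular formula: C4H10BrN.
  M = 4(12.0) + 10(1.007825) + 78.918338 + 14.003074
    = 48.000000 + 10.078250 + 78.918338 + 14.003074 = 150.999662

150.9997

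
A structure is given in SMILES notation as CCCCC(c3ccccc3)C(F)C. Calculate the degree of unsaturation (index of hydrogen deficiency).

4

Atom tally by fragment:
  CH3 → C:1 H:3
  CH2 → C:1 H:2
  CH2 → C:1 H:2
  CH2 → C:1 H:2
  CH(C6H5) → C:7 H:6
  CH(F) → C:1 H:1 F:1
  CH3 → C:1 H:3
Element totals:
  C: 13
  H: 19
  F: 1
Molecular formula: C13H19F.
DoU = (2C + 2 + N − H − X) / 2 = (2·13 + 2 + 0 − 19 − 1) / 2 = 4.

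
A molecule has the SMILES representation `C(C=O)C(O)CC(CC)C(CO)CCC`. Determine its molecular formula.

Atom tally by fragment:
  OHCCH2 → C:2 H:3 O:1
  CH(OH) → C:1 H:2 O:1
  CH2 → C:1 H:2
  CH(C2H5) → C:3 H:6
  CH(CH2OH) → C:2 H:4 O:1
  CH2 → C:1 H:2
  CH2 → C:1 H:2
  CH3 → C:1 H:3
Element totals:
  C: 12
  H: 24
  O: 3

C12H24O3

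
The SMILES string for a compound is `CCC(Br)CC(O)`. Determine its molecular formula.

C5H11BrO

Atom tally by fragment:
  CH3 → C:1 H:3
  CH2 → C:1 H:2
  CH(Br) → C:1 H:1 Br:1
  CH2 → C:1 H:2
  CH2OH → C:1 H:3 O:1
Element totals:
  C: 5
  H: 11
  Br: 1
  O: 1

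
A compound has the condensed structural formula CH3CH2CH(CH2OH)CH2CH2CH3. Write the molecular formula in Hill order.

C7H16O

Element totals:
  C: 7
  H: 16
  O: 1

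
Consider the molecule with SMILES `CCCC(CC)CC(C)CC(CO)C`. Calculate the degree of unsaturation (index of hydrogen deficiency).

Atom tally by fragment:
  CH3 → C:1 H:3
  CH2 → C:1 H:2
  CH2 → C:1 H:2
  CH(C2H5) → C:3 H:6
  CH2 → C:1 H:2
  CH(CH3) → C:2 H:4
  CH2 → C:1 H:2
  CH(CH2OH) → C:2 H:4 O:1
  CH3 → C:1 H:3
Element totals:
  C: 13
  H: 28
  O: 1
Molecular formula: C13H28O.
DoU = (2C + 2 + N − H − X) / 2 = (2·13 + 2 + 0 − 28 − 0) / 2 = 0.

0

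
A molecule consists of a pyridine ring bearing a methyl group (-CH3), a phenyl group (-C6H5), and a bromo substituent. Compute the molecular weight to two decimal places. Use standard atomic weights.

Atom tally by fragment:
  pyridine ring core → C:5 H:5 N:1
  (− 3 ring H displaced by substituents)
  + CH3 → C:1 H:3
  + C6H5 → C:6 H:5
  + Br → Br:1
Element totals:
  C: 12
  H: 10
  Br: 1
  N: 1
Molecular formula: C12H10BrN.
  M = 12(12.011) + 10(1.008) + 79.904 + 14.007
    = 144.132 + 10.080 + 79.904 + 14.007 = 248.123

248.12 g/mol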